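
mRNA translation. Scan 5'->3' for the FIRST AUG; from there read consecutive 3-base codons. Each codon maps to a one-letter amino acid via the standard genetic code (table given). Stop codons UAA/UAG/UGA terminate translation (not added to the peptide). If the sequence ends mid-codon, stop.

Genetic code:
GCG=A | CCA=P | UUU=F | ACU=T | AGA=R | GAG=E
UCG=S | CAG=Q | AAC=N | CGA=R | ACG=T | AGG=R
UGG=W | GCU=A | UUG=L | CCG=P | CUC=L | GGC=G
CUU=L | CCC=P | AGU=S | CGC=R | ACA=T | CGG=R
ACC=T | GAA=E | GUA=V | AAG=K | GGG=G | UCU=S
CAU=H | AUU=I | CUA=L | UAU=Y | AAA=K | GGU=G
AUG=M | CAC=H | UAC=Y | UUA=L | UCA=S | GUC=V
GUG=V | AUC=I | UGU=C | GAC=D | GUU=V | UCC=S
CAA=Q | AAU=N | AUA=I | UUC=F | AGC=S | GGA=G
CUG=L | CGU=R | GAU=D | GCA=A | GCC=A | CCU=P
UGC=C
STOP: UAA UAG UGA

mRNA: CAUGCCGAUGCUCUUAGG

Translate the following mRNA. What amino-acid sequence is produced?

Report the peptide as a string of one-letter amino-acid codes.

start AUG at pos 1
pos 1: AUG -> M; peptide=M
pos 4: CCG -> P; peptide=MP
pos 7: AUG -> M; peptide=MPM
pos 10: CUC -> L; peptide=MPML
pos 13: UUA -> L; peptide=MPMLL
pos 16: only 2 nt remain (<3), stop (end of mRNA)

Answer: MPMLL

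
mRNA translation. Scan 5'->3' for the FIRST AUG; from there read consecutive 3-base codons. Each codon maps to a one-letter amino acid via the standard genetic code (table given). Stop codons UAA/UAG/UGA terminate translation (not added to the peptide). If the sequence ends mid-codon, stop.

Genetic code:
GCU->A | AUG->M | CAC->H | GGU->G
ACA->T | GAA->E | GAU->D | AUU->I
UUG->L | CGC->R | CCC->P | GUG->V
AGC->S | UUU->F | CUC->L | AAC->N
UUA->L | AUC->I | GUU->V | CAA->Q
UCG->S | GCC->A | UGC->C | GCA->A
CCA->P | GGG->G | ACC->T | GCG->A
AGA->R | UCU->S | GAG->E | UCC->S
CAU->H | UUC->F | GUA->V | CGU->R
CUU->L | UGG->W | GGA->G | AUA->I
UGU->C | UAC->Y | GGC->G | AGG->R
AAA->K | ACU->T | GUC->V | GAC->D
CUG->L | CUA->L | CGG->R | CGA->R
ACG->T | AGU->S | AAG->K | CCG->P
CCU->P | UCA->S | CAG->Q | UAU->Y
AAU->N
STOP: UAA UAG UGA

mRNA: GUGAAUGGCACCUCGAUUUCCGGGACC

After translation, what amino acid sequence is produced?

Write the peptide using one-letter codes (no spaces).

Answer: MAPRFPG

Derivation:
start AUG at pos 4
pos 4: AUG -> M; peptide=M
pos 7: GCA -> A; peptide=MA
pos 10: CCU -> P; peptide=MAP
pos 13: CGA -> R; peptide=MAPR
pos 16: UUU -> F; peptide=MAPRF
pos 19: CCG -> P; peptide=MAPRFP
pos 22: GGA -> G; peptide=MAPRFPG
pos 25: only 2 nt remain (<3), stop (end of mRNA)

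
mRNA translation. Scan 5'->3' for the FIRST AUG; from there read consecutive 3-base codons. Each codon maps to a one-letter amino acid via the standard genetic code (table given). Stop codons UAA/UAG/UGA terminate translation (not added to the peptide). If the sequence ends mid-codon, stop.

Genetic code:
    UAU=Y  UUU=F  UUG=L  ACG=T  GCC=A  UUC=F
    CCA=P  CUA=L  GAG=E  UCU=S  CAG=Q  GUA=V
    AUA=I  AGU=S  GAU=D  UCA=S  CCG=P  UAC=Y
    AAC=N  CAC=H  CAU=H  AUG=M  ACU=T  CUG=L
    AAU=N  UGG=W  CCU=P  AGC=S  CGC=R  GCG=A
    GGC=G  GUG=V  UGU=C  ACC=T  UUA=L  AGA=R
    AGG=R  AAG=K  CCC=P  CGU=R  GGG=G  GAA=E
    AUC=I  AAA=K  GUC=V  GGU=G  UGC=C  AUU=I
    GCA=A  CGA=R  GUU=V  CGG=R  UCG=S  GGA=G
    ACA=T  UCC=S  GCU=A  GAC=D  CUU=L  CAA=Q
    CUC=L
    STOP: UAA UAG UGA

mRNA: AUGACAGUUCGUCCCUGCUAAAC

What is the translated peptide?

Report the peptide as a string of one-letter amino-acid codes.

Answer: MTVRPC

Derivation:
start AUG at pos 0
pos 0: AUG -> M; peptide=M
pos 3: ACA -> T; peptide=MT
pos 6: GUU -> V; peptide=MTV
pos 9: CGU -> R; peptide=MTVR
pos 12: CCC -> P; peptide=MTVRP
pos 15: UGC -> C; peptide=MTVRPC
pos 18: UAA -> STOP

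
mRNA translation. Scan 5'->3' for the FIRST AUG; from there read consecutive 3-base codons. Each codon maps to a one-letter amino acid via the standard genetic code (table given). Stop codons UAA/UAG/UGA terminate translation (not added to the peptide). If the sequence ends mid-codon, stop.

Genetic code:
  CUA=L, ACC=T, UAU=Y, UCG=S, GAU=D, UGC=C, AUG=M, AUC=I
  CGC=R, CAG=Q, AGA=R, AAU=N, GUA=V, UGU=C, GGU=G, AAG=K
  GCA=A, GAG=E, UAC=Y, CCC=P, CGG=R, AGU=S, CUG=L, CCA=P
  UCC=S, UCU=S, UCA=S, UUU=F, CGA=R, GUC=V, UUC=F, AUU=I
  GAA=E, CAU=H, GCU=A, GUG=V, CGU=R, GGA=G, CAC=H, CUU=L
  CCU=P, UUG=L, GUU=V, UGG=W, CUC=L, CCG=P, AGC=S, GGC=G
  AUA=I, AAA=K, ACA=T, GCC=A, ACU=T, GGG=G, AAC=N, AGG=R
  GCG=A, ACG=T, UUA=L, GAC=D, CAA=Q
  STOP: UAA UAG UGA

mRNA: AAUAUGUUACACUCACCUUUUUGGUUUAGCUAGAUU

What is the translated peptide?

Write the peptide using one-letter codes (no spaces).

Answer: MLHSPFWFS

Derivation:
start AUG at pos 3
pos 3: AUG -> M; peptide=M
pos 6: UUA -> L; peptide=ML
pos 9: CAC -> H; peptide=MLH
pos 12: UCA -> S; peptide=MLHS
pos 15: CCU -> P; peptide=MLHSP
pos 18: UUU -> F; peptide=MLHSPF
pos 21: UGG -> W; peptide=MLHSPFW
pos 24: UUU -> F; peptide=MLHSPFWF
pos 27: AGC -> S; peptide=MLHSPFWFS
pos 30: UAG -> STOP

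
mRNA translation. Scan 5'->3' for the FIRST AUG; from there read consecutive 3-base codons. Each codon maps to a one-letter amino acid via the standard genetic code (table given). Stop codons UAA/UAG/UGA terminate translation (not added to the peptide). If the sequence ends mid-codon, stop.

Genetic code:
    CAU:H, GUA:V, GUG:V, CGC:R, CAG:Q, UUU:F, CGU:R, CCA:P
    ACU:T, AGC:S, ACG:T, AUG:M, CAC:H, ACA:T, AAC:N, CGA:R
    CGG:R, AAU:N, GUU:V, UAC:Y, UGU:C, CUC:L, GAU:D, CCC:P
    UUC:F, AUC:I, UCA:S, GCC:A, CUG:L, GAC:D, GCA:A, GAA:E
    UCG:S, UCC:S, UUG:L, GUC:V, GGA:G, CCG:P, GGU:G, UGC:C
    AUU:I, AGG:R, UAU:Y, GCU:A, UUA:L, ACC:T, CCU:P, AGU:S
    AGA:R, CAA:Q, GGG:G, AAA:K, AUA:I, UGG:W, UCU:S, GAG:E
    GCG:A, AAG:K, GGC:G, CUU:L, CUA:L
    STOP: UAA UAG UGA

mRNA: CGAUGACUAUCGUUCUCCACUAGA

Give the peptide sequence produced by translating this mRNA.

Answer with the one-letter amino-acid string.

Answer: MTIVLH

Derivation:
start AUG at pos 2
pos 2: AUG -> M; peptide=M
pos 5: ACU -> T; peptide=MT
pos 8: AUC -> I; peptide=MTI
pos 11: GUU -> V; peptide=MTIV
pos 14: CUC -> L; peptide=MTIVL
pos 17: CAC -> H; peptide=MTIVLH
pos 20: UAG -> STOP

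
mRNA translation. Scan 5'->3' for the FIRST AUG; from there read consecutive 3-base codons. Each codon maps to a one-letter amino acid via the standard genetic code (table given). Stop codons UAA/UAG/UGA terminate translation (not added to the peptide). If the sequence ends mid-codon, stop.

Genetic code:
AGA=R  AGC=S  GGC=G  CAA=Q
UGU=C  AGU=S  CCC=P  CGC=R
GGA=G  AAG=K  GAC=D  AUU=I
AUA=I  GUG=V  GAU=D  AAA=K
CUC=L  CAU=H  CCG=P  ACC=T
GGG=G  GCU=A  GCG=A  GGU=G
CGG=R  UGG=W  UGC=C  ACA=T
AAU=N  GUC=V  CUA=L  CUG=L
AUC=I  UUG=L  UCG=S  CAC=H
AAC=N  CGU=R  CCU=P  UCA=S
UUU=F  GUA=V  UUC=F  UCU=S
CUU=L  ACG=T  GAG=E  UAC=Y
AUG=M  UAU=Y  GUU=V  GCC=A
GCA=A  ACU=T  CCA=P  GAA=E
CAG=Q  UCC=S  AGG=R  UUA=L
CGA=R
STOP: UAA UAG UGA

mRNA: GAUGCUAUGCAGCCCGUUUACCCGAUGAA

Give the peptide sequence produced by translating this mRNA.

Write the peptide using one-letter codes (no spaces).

start AUG at pos 1
pos 1: AUG -> M; peptide=M
pos 4: CUA -> L; peptide=ML
pos 7: UGC -> C; peptide=MLC
pos 10: AGC -> S; peptide=MLCS
pos 13: CCG -> P; peptide=MLCSP
pos 16: UUU -> F; peptide=MLCSPF
pos 19: ACC -> T; peptide=MLCSPFT
pos 22: CGA -> R; peptide=MLCSPFTR
pos 25: UGA -> STOP

Answer: MLCSPFTR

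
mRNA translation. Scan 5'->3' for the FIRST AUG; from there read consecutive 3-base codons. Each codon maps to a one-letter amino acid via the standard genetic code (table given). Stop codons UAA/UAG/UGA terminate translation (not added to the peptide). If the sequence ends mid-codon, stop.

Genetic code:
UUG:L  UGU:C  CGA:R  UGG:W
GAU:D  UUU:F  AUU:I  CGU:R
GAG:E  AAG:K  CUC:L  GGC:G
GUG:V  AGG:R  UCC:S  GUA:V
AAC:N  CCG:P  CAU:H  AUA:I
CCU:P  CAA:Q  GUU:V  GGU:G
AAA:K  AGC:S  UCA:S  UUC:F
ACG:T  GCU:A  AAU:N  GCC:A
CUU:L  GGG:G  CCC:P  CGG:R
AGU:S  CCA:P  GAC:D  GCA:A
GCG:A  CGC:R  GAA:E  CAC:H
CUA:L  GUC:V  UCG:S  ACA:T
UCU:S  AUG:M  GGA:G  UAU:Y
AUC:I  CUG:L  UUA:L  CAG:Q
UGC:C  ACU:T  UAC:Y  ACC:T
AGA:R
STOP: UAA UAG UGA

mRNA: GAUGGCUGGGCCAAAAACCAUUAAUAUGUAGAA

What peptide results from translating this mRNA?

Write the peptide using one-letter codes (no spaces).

Answer: MAGPKTINM

Derivation:
start AUG at pos 1
pos 1: AUG -> M; peptide=M
pos 4: GCU -> A; peptide=MA
pos 7: GGG -> G; peptide=MAG
pos 10: CCA -> P; peptide=MAGP
pos 13: AAA -> K; peptide=MAGPK
pos 16: ACC -> T; peptide=MAGPKT
pos 19: AUU -> I; peptide=MAGPKTI
pos 22: AAU -> N; peptide=MAGPKTIN
pos 25: AUG -> M; peptide=MAGPKTINM
pos 28: UAG -> STOP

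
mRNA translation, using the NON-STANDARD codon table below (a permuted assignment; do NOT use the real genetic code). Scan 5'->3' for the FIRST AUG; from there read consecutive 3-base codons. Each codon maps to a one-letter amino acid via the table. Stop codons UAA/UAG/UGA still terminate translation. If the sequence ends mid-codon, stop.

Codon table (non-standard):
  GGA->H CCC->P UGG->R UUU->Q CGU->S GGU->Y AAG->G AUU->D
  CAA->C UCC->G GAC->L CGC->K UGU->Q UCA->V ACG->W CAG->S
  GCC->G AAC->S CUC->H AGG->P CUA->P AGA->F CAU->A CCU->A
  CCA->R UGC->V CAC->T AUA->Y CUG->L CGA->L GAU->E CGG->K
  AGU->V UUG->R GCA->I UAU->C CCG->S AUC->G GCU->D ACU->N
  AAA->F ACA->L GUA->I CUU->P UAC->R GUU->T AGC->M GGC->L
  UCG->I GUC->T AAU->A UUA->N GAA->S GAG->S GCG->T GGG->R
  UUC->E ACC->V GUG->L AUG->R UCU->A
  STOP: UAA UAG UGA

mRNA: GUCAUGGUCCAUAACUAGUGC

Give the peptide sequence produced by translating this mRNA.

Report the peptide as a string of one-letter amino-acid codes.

start AUG at pos 3
pos 3: AUG -> R; peptide=R
pos 6: GUC -> T; peptide=RT
pos 9: CAU -> A; peptide=RTA
pos 12: AAC -> S; peptide=RTAS
pos 15: UAG -> STOP

Answer: RTAS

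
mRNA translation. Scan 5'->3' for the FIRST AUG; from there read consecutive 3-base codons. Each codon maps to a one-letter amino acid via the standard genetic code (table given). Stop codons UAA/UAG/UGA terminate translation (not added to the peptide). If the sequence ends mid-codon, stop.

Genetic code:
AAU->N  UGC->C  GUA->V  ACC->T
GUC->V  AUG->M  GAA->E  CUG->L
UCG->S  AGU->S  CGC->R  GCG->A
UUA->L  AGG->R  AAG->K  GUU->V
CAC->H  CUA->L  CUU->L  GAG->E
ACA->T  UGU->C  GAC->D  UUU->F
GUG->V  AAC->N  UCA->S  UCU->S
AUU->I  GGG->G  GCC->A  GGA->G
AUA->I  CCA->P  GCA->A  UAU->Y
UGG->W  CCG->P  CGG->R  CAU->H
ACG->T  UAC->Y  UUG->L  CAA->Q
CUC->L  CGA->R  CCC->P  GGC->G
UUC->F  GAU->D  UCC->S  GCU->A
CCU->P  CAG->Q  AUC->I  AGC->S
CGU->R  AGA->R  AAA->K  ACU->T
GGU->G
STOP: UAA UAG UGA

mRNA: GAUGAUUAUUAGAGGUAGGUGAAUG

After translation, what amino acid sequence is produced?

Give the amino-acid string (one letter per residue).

start AUG at pos 1
pos 1: AUG -> M; peptide=M
pos 4: AUU -> I; peptide=MI
pos 7: AUU -> I; peptide=MII
pos 10: AGA -> R; peptide=MIIR
pos 13: GGU -> G; peptide=MIIRG
pos 16: AGG -> R; peptide=MIIRGR
pos 19: UGA -> STOP

Answer: MIIRGR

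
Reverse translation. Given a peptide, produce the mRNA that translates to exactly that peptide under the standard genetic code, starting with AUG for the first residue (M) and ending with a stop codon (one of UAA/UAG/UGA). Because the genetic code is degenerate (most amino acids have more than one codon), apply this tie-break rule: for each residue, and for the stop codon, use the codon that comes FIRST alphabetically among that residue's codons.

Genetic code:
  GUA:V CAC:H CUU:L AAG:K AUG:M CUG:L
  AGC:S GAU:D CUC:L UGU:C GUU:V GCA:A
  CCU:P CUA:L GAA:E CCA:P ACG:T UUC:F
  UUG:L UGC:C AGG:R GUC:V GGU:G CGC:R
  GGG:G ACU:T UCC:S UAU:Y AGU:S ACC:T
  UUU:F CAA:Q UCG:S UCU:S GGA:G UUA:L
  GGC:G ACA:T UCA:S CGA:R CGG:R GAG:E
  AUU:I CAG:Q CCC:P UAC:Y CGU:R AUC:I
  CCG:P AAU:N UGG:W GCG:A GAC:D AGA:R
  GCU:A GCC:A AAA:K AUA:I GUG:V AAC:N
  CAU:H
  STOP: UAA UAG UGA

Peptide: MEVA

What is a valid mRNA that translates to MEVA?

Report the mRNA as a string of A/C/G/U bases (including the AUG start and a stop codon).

residue 1: M -> AUG (start codon)
residue 2: E codons sorted = GAA,GAG -> pick first = GAA
residue 3: V codons sorted = GUA,GUC,GUG,GUU -> pick first = GUA
residue 4: A codons sorted = GCA,GCC,GCG,GCU -> pick first = GCA
terminator: stop codons sorted = UAA,UAG,UGA -> pick first = UAA

Answer: mRNA: AUGGAAGUAGCAUAA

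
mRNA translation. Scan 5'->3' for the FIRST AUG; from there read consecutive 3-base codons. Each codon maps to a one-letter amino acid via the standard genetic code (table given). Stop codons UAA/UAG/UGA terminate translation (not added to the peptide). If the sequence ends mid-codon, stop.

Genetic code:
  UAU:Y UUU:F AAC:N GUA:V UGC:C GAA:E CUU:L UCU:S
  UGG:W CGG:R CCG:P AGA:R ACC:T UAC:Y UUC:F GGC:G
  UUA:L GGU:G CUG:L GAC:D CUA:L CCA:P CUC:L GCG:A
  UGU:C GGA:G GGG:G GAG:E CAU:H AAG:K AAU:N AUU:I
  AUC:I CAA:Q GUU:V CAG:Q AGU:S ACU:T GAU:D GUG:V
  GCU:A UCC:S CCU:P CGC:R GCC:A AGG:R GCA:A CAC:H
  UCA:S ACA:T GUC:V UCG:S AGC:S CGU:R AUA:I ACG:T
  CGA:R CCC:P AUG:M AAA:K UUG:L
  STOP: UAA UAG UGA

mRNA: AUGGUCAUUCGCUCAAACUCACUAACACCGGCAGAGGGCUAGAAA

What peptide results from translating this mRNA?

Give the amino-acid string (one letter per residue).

Answer: MVIRSNSLTPAEG

Derivation:
start AUG at pos 0
pos 0: AUG -> M; peptide=M
pos 3: GUC -> V; peptide=MV
pos 6: AUU -> I; peptide=MVI
pos 9: CGC -> R; peptide=MVIR
pos 12: UCA -> S; peptide=MVIRS
pos 15: AAC -> N; peptide=MVIRSN
pos 18: UCA -> S; peptide=MVIRSNS
pos 21: CUA -> L; peptide=MVIRSNSL
pos 24: ACA -> T; peptide=MVIRSNSLT
pos 27: CCG -> P; peptide=MVIRSNSLTP
pos 30: GCA -> A; peptide=MVIRSNSLTPA
pos 33: GAG -> E; peptide=MVIRSNSLTPAE
pos 36: GGC -> G; peptide=MVIRSNSLTPAEG
pos 39: UAG -> STOP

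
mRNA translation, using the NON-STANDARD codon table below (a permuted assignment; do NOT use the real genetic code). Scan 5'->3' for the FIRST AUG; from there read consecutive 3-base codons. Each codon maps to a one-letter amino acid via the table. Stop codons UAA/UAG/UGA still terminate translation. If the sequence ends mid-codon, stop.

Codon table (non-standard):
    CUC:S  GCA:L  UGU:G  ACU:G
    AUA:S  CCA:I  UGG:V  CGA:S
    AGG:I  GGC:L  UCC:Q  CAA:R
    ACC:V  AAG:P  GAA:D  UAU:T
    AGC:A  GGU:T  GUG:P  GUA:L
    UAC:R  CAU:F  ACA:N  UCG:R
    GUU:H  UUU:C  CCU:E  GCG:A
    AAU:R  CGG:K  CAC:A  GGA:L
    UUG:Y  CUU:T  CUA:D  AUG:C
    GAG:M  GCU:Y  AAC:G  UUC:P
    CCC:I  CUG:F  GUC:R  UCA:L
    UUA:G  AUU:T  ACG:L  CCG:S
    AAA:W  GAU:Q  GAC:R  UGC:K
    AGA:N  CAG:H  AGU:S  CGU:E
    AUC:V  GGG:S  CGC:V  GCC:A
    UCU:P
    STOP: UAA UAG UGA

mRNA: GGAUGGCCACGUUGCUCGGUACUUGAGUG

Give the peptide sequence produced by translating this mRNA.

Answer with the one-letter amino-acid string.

start AUG at pos 2
pos 2: AUG -> C; peptide=C
pos 5: GCC -> A; peptide=CA
pos 8: ACG -> L; peptide=CAL
pos 11: UUG -> Y; peptide=CALY
pos 14: CUC -> S; peptide=CALYS
pos 17: GGU -> T; peptide=CALYST
pos 20: ACU -> G; peptide=CALYSTG
pos 23: UGA -> STOP

Answer: CALYSTG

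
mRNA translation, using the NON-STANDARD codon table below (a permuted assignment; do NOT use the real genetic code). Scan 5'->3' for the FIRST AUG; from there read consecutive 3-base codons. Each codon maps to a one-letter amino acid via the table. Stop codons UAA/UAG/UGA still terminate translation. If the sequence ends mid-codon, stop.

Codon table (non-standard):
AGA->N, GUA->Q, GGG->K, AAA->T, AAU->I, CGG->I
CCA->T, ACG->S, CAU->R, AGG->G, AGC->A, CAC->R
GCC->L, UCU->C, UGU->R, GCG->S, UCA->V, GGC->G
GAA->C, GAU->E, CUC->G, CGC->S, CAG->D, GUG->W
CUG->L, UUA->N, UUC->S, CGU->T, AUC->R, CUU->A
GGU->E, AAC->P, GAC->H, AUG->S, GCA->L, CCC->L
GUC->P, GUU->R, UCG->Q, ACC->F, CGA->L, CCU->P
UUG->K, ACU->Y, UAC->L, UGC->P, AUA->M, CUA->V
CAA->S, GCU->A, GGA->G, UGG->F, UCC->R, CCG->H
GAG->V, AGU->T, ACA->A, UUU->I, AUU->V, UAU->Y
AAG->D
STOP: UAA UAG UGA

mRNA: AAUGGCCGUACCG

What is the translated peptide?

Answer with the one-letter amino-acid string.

Answer: SLQH

Derivation:
start AUG at pos 1
pos 1: AUG -> S; peptide=S
pos 4: GCC -> L; peptide=SL
pos 7: GUA -> Q; peptide=SLQ
pos 10: CCG -> H; peptide=SLQH
pos 13: only 0 nt remain (<3), stop (end of mRNA)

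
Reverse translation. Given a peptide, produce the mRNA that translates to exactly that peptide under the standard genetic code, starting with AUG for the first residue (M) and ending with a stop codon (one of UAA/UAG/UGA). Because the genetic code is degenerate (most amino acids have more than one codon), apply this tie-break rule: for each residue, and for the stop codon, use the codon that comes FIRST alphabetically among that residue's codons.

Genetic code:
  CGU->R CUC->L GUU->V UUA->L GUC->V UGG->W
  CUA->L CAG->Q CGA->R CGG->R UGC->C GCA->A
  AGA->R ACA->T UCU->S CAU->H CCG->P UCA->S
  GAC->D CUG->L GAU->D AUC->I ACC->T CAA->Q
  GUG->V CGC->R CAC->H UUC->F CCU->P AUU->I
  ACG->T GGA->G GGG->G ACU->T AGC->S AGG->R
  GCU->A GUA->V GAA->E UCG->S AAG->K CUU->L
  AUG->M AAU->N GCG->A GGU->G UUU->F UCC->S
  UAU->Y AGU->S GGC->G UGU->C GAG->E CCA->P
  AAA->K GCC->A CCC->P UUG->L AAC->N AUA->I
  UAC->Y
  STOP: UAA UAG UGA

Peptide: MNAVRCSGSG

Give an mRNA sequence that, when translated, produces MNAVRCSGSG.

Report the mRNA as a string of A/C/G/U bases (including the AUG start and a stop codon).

Answer: mRNA: AUGAACGCAGUAAGAUGCAGCGGAAGCGGAUAA

Derivation:
residue 1: M -> AUG (start codon)
residue 2: N codons sorted = AAC,AAU -> pick first = AAC
residue 3: A codons sorted = GCA,GCC,GCG,GCU -> pick first = GCA
residue 4: V codons sorted = GUA,GUC,GUG,GUU -> pick first = GUA
residue 5: R codons sorted = AGA,AGG,CGA,CGC,CGG,CGU -> pick first = AGA
residue 6: C codons sorted = UGC,UGU -> pick first = UGC
residue 7: S codons sorted = AGC,AGU,UCA,UCC,UCG,UCU -> pick first = AGC
residue 8: G codons sorted = GGA,GGC,GGG,GGU -> pick first = GGA
residue 9: S codons sorted = AGC,AGU,UCA,UCC,UCG,UCU -> pick first = AGC
residue 10: G codons sorted = GGA,GGC,GGG,GGU -> pick first = GGA
terminator: stop codons sorted = UAA,UAG,UGA -> pick first = UAA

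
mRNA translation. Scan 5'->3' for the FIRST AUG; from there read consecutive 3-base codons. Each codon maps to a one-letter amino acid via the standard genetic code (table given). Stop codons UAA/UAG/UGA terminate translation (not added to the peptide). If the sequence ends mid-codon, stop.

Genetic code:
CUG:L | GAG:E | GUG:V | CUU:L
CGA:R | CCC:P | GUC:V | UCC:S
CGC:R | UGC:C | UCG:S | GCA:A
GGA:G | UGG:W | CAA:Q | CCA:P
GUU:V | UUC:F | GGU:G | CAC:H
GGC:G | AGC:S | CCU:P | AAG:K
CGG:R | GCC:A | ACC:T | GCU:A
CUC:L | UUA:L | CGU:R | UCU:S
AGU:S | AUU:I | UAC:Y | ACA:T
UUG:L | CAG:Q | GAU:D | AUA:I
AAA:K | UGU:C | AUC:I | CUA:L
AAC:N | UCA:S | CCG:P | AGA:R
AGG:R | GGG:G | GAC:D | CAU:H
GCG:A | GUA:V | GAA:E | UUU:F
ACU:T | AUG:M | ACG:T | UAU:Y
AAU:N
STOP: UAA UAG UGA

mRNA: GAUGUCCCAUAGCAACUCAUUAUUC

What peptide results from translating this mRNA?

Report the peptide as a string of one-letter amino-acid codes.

Answer: MSHSNSLF

Derivation:
start AUG at pos 1
pos 1: AUG -> M; peptide=M
pos 4: UCC -> S; peptide=MS
pos 7: CAU -> H; peptide=MSH
pos 10: AGC -> S; peptide=MSHS
pos 13: AAC -> N; peptide=MSHSN
pos 16: UCA -> S; peptide=MSHSNS
pos 19: UUA -> L; peptide=MSHSNSL
pos 22: UUC -> F; peptide=MSHSNSLF
pos 25: only 0 nt remain (<3), stop (end of mRNA)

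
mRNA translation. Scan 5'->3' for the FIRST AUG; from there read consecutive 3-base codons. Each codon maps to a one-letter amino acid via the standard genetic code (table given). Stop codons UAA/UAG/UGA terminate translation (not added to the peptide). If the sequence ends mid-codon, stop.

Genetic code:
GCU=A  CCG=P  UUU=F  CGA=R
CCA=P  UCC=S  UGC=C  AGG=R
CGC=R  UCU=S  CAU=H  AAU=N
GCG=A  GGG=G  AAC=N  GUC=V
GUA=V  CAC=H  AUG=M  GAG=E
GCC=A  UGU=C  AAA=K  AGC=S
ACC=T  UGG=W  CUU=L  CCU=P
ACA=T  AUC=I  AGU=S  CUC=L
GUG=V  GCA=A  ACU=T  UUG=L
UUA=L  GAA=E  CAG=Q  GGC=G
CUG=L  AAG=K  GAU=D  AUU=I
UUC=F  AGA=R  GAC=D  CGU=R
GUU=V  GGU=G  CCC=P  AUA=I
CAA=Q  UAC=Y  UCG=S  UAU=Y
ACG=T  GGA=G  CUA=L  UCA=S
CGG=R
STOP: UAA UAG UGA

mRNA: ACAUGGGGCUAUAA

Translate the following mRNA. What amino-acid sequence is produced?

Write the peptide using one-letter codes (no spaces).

start AUG at pos 2
pos 2: AUG -> M; peptide=M
pos 5: GGG -> G; peptide=MG
pos 8: CUA -> L; peptide=MGL
pos 11: UAA -> STOP

Answer: MGL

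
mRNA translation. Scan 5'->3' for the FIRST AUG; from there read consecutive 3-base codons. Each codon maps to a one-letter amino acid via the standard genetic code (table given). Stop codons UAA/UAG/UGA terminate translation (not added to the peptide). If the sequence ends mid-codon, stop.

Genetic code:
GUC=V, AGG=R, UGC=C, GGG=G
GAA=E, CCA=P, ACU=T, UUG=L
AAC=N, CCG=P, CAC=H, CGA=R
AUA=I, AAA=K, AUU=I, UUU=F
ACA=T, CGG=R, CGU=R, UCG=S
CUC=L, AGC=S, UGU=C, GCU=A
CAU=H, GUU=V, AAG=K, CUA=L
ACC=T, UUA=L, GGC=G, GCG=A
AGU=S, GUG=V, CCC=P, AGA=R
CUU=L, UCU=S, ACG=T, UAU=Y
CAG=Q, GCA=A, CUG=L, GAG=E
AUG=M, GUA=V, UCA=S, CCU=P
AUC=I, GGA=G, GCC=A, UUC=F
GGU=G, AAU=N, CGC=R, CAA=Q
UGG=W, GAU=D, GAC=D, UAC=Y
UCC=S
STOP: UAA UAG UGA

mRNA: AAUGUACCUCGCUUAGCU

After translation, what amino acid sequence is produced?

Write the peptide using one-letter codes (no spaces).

start AUG at pos 1
pos 1: AUG -> M; peptide=M
pos 4: UAC -> Y; peptide=MY
pos 7: CUC -> L; peptide=MYL
pos 10: GCU -> A; peptide=MYLA
pos 13: UAG -> STOP

Answer: MYLA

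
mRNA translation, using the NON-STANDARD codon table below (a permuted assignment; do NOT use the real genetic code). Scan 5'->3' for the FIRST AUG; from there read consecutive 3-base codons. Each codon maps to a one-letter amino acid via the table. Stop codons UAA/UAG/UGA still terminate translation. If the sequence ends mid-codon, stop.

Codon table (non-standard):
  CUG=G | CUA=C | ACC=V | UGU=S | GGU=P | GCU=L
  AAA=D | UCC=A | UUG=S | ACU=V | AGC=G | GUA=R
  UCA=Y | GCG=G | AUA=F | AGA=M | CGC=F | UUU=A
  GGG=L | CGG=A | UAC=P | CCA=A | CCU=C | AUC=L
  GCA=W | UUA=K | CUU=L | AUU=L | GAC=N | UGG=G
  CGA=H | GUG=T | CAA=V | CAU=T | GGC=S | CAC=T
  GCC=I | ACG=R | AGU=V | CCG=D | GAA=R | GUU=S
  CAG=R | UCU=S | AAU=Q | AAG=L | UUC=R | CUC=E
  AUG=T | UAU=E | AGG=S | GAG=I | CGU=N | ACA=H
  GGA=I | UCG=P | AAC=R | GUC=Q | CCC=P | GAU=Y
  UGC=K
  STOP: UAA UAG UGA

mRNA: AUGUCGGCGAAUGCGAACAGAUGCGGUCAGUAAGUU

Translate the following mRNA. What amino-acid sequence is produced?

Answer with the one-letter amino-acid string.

Answer: TPGQGRMKPR

Derivation:
start AUG at pos 0
pos 0: AUG -> T; peptide=T
pos 3: UCG -> P; peptide=TP
pos 6: GCG -> G; peptide=TPG
pos 9: AAU -> Q; peptide=TPGQ
pos 12: GCG -> G; peptide=TPGQG
pos 15: AAC -> R; peptide=TPGQGR
pos 18: AGA -> M; peptide=TPGQGRM
pos 21: UGC -> K; peptide=TPGQGRMK
pos 24: GGU -> P; peptide=TPGQGRMKP
pos 27: CAG -> R; peptide=TPGQGRMKPR
pos 30: UAA -> STOP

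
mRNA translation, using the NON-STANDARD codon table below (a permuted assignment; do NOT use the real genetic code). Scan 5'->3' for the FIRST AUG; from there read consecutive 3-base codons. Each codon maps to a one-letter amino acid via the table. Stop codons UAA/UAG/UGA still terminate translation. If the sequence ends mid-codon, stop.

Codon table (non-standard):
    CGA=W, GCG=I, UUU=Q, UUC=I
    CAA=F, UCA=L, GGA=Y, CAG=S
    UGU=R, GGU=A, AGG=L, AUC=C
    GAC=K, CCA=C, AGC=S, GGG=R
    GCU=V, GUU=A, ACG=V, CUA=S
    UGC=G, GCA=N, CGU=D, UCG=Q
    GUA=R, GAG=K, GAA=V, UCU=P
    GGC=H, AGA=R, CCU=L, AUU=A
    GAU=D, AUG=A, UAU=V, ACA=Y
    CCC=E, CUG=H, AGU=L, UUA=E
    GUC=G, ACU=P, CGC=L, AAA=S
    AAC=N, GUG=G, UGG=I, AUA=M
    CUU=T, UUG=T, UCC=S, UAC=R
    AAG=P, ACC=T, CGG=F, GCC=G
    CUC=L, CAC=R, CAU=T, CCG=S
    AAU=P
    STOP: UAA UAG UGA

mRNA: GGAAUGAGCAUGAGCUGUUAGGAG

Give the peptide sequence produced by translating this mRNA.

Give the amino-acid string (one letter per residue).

start AUG at pos 3
pos 3: AUG -> A; peptide=A
pos 6: AGC -> S; peptide=AS
pos 9: AUG -> A; peptide=ASA
pos 12: AGC -> S; peptide=ASAS
pos 15: UGU -> R; peptide=ASASR
pos 18: UAG -> STOP

Answer: ASASR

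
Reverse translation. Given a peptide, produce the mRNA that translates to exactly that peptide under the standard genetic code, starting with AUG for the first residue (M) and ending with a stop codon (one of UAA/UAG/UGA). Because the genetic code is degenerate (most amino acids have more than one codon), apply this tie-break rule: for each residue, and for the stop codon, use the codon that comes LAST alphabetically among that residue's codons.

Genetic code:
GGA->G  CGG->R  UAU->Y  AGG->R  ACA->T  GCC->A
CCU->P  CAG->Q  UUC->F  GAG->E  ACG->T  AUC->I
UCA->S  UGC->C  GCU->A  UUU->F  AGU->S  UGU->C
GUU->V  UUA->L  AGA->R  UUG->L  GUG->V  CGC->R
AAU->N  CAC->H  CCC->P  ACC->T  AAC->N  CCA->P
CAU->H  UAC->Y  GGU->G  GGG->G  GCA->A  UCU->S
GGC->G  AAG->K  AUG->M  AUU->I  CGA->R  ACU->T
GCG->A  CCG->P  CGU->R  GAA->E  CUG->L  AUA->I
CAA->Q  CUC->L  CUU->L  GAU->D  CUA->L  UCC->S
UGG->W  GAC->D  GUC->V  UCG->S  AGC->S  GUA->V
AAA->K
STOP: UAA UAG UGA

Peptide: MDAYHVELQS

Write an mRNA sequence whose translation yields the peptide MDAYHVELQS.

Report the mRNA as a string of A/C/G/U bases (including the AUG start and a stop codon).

residue 1: M -> AUG (start codon)
residue 2: D codons sorted = GAC,GAU -> pick last = GAU
residue 3: A codons sorted = GCA,GCC,GCG,GCU -> pick last = GCU
residue 4: Y codons sorted = UAC,UAU -> pick last = UAU
residue 5: H codons sorted = CAC,CAU -> pick last = CAU
residue 6: V codons sorted = GUA,GUC,GUG,GUU -> pick last = GUU
residue 7: E codons sorted = GAA,GAG -> pick last = GAG
residue 8: L codons sorted = CUA,CUC,CUG,CUU,UUA,UUG -> pick last = UUG
residue 9: Q codons sorted = CAA,CAG -> pick last = CAG
residue 10: S codons sorted = AGC,AGU,UCA,UCC,UCG,UCU -> pick last = UCU
terminator: stop codons sorted = UAA,UAG,UGA -> pick last = UGA

Answer: mRNA: AUGGAUGCUUAUCAUGUUGAGUUGCAGUCUUGA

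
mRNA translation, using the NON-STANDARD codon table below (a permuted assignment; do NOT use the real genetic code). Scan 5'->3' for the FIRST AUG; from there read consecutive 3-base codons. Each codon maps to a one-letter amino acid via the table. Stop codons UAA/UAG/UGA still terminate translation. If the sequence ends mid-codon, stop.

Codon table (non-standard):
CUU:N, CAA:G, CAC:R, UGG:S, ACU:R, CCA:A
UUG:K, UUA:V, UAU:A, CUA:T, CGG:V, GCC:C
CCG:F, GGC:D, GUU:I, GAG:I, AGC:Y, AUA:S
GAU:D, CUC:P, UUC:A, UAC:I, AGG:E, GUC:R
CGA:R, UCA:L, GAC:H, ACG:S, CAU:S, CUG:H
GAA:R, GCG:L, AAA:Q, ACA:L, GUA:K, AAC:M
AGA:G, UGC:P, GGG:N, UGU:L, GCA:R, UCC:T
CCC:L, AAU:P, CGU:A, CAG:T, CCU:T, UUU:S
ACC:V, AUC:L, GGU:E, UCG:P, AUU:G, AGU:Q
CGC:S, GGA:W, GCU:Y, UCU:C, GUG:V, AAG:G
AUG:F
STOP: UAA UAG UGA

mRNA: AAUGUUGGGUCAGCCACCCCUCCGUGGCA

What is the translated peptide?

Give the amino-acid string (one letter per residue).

start AUG at pos 1
pos 1: AUG -> F; peptide=F
pos 4: UUG -> K; peptide=FK
pos 7: GGU -> E; peptide=FKE
pos 10: CAG -> T; peptide=FKET
pos 13: CCA -> A; peptide=FKETA
pos 16: CCC -> L; peptide=FKETAL
pos 19: CUC -> P; peptide=FKETALP
pos 22: CGU -> A; peptide=FKETALPA
pos 25: GGC -> D; peptide=FKETALPAD
pos 28: only 1 nt remain (<3), stop (end of mRNA)

Answer: FKETALPAD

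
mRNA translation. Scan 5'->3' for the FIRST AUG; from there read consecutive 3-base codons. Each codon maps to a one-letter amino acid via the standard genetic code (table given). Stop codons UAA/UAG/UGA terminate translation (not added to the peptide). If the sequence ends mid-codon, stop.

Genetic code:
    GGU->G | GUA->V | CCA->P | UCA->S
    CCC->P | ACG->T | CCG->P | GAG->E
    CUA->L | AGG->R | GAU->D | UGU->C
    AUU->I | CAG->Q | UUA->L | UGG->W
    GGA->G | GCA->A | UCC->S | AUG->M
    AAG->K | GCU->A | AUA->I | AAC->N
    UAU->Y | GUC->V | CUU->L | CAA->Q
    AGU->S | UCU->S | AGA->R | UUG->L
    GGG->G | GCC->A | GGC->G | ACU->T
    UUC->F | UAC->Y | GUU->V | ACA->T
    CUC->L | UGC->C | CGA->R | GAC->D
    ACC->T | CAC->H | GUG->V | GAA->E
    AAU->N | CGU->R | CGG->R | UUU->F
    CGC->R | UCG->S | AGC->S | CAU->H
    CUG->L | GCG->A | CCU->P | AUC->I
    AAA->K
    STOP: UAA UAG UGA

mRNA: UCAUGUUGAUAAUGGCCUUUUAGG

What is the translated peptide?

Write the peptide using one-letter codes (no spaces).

start AUG at pos 2
pos 2: AUG -> M; peptide=M
pos 5: UUG -> L; peptide=ML
pos 8: AUA -> I; peptide=MLI
pos 11: AUG -> M; peptide=MLIM
pos 14: GCC -> A; peptide=MLIMA
pos 17: UUU -> F; peptide=MLIMAF
pos 20: UAG -> STOP

Answer: MLIMAF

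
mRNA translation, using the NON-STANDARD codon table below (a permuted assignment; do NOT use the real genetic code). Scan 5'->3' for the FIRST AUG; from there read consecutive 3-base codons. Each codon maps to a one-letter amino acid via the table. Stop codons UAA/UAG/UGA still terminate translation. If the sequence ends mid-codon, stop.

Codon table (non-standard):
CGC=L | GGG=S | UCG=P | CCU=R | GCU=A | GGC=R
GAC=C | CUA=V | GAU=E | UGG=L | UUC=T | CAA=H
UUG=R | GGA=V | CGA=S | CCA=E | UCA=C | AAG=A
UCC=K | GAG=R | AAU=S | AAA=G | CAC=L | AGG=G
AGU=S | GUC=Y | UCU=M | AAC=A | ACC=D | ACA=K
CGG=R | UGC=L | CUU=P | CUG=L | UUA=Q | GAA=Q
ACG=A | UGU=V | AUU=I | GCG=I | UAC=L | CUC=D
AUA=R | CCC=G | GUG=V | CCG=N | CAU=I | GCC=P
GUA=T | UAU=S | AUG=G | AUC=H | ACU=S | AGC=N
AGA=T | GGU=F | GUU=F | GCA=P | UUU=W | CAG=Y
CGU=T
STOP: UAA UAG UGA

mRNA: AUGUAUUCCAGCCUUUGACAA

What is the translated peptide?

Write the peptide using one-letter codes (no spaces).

start AUG at pos 0
pos 0: AUG -> G; peptide=G
pos 3: UAU -> S; peptide=GS
pos 6: UCC -> K; peptide=GSK
pos 9: AGC -> N; peptide=GSKN
pos 12: CUU -> P; peptide=GSKNP
pos 15: UGA -> STOP

Answer: GSKNP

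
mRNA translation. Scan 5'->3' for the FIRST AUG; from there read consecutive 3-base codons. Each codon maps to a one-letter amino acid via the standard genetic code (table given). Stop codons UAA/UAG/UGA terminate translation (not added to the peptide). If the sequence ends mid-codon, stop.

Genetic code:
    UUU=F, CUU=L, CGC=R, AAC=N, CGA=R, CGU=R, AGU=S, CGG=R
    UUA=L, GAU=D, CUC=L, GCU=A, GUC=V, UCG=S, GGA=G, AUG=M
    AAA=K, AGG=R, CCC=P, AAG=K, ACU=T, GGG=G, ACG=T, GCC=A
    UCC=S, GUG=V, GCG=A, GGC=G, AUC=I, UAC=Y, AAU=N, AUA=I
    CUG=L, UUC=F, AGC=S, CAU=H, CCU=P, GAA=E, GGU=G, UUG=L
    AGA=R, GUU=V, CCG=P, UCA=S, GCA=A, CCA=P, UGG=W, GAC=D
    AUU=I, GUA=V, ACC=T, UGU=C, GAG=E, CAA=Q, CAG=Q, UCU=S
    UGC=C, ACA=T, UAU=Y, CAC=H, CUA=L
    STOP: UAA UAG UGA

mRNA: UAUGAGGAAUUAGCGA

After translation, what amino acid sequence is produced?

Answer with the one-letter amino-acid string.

start AUG at pos 1
pos 1: AUG -> M; peptide=M
pos 4: AGG -> R; peptide=MR
pos 7: AAU -> N; peptide=MRN
pos 10: UAG -> STOP

Answer: MRN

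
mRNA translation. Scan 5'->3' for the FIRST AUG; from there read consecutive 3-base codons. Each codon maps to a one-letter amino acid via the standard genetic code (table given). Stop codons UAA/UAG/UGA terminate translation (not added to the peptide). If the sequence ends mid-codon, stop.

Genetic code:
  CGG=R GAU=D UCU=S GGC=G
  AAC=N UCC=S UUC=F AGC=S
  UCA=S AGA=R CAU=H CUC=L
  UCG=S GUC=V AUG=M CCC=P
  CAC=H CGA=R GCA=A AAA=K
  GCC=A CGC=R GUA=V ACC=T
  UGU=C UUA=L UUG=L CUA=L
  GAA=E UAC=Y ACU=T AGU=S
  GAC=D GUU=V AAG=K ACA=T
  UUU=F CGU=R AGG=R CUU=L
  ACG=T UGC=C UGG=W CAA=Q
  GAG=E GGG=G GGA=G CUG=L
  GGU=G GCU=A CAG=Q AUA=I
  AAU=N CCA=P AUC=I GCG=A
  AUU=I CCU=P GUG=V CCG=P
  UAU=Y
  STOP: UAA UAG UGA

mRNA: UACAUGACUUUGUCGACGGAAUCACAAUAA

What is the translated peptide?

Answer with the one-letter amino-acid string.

Answer: MTLSTESQ

Derivation:
start AUG at pos 3
pos 3: AUG -> M; peptide=M
pos 6: ACU -> T; peptide=MT
pos 9: UUG -> L; peptide=MTL
pos 12: UCG -> S; peptide=MTLS
pos 15: ACG -> T; peptide=MTLST
pos 18: GAA -> E; peptide=MTLSTE
pos 21: UCA -> S; peptide=MTLSTES
pos 24: CAA -> Q; peptide=MTLSTESQ
pos 27: UAA -> STOP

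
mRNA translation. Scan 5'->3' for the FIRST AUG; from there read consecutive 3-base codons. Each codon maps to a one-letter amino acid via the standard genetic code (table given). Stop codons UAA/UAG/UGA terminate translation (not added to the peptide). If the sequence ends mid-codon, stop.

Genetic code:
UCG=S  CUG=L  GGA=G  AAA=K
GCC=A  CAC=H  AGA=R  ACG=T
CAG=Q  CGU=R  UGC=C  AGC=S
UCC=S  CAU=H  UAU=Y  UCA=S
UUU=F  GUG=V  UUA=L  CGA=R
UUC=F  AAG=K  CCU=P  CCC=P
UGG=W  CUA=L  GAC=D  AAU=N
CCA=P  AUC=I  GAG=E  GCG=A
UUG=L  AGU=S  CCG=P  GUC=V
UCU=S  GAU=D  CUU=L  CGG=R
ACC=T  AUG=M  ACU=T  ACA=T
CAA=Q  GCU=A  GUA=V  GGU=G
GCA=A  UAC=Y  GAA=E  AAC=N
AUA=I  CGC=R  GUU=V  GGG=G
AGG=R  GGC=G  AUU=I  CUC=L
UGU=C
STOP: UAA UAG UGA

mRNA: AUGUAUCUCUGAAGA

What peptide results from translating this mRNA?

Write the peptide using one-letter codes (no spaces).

start AUG at pos 0
pos 0: AUG -> M; peptide=M
pos 3: UAU -> Y; peptide=MY
pos 6: CUC -> L; peptide=MYL
pos 9: UGA -> STOP

Answer: MYL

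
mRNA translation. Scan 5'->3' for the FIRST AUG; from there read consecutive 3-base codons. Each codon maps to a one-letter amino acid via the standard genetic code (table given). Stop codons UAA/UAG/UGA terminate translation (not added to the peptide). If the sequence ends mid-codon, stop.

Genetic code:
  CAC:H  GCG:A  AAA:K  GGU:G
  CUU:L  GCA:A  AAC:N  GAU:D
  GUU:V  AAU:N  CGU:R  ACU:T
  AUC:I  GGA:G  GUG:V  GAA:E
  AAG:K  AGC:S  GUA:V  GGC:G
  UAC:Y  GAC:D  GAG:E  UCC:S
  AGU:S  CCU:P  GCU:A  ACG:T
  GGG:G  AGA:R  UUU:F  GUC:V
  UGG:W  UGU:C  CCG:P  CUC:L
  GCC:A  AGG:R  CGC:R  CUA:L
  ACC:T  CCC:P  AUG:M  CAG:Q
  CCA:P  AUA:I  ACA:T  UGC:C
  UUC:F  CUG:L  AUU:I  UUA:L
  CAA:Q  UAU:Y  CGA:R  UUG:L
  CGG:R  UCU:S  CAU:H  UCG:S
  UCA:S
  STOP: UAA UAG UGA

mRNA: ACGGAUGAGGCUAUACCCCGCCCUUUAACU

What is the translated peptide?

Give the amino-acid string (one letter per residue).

Answer: MRLYPAL

Derivation:
start AUG at pos 4
pos 4: AUG -> M; peptide=M
pos 7: AGG -> R; peptide=MR
pos 10: CUA -> L; peptide=MRL
pos 13: UAC -> Y; peptide=MRLY
pos 16: CCC -> P; peptide=MRLYP
pos 19: GCC -> A; peptide=MRLYPA
pos 22: CUU -> L; peptide=MRLYPAL
pos 25: UAA -> STOP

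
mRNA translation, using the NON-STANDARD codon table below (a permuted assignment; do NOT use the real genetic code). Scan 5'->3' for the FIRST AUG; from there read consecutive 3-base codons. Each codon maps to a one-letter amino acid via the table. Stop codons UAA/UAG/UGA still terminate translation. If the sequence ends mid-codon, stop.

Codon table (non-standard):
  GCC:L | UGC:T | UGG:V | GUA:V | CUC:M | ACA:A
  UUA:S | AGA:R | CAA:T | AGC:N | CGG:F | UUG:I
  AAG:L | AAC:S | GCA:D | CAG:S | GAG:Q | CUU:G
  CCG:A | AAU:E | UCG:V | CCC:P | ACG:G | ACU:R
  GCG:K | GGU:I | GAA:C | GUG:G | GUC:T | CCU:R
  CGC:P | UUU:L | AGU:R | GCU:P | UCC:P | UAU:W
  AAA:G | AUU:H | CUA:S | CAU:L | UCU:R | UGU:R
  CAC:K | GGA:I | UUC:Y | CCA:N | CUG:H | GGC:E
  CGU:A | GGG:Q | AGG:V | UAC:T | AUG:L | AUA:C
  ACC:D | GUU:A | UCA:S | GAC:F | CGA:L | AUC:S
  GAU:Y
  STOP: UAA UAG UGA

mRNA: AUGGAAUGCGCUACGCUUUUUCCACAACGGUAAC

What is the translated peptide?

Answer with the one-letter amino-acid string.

Answer: LCTPGGLNTF

Derivation:
start AUG at pos 0
pos 0: AUG -> L; peptide=L
pos 3: GAA -> C; peptide=LC
pos 6: UGC -> T; peptide=LCT
pos 9: GCU -> P; peptide=LCTP
pos 12: ACG -> G; peptide=LCTPG
pos 15: CUU -> G; peptide=LCTPGG
pos 18: UUU -> L; peptide=LCTPGGL
pos 21: CCA -> N; peptide=LCTPGGLN
pos 24: CAA -> T; peptide=LCTPGGLNT
pos 27: CGG -> F; peptide=LCTPGGLNTF
pos 30: UAA -> STOP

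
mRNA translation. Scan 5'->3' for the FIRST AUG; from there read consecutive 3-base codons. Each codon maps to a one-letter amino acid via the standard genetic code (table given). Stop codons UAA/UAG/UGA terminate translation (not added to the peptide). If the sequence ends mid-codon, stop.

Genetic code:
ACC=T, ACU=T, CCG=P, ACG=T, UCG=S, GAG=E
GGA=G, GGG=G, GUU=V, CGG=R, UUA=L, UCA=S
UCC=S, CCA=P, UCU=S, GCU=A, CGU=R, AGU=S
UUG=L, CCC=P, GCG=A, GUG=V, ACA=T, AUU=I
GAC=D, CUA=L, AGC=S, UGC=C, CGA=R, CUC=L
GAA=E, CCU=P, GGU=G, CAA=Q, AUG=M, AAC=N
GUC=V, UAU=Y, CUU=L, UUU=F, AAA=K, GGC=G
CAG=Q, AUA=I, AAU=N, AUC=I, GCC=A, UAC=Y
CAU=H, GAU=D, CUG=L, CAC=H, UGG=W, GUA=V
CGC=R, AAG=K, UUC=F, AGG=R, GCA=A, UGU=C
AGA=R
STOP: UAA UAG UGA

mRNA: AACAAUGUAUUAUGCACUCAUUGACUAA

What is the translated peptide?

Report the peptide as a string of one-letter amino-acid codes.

start AUG at pos 4
pos 4: AUG -> M; peptide=M
pos 7: UAU -> Y; peptide=MY
pos 10: UAU -> Y; peptide=MYY
pos 13: GCA -> A; peptide=MYYA
pos 16: CUC -> L; peptide=MYYAL
pos 19: AUU -> I; peptide=MYYALI
pos 22: GAC -> D; peptide=MYYALID
pos 25: UAA -> STOP

Answer: MYYALID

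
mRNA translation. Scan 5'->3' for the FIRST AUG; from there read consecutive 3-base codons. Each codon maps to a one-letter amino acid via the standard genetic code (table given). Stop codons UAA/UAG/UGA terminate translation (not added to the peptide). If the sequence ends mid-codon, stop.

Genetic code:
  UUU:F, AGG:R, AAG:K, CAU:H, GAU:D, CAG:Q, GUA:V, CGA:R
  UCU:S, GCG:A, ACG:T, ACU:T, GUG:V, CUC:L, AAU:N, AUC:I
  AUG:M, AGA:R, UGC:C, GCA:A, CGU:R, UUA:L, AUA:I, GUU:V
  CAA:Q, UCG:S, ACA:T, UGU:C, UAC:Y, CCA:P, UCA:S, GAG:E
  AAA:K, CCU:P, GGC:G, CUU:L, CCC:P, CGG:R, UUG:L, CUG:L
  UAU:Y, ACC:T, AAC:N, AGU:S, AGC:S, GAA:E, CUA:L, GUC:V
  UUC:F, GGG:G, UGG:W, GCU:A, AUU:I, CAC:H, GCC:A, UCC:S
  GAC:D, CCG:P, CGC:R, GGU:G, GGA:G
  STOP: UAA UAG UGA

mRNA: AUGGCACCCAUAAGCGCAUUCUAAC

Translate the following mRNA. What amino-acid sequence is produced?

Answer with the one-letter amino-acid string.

start AUG at pos 0
pos 0: AUG -> M; peptide=M
pos 3: GCA -> A; peptide=MA
pos 6: CCC -> P; peptide=MAP
pos 9: AUA -> I; peptide=MAPI
pos 12: AGC -> S; peptide=MAPIS
pos 15: GCA -> A; peptide=MAPISA
pos 18: UUC -> F; peptide=MAPISAF
pos 21: UAA -> STOP

Answer: MAPISAF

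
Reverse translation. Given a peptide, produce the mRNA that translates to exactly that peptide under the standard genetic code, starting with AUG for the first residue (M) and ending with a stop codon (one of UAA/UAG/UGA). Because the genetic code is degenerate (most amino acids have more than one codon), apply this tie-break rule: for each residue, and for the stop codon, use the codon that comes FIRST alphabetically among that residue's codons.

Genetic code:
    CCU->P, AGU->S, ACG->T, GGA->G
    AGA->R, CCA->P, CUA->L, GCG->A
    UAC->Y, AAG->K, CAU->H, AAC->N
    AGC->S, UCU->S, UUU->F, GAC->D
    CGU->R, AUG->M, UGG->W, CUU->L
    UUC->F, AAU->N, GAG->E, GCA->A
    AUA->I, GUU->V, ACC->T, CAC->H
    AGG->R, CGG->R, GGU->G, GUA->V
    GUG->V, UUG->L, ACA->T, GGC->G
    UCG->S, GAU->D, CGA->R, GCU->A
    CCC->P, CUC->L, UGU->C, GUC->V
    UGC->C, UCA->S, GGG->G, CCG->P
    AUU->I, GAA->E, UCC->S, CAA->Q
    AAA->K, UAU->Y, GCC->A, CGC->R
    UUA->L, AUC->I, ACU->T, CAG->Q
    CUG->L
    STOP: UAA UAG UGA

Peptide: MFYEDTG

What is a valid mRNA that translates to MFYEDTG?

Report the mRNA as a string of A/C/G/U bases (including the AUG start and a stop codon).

Answer: mRNA: AUGUUCUACGAAGACACAGGAUAA

Derivation:
residue 1: M -> AUG (start codon)
residue 2: F codons sorted = UUC,UUU -> pick first = UUC
residue 3: Y codons sorted = UAC,UAU -> pick first = UAC
residue 4: E codons sorted = GAA,GAG -> pick first = GAA
residue 5: D codons sorted = GAC,GAU -> pick first = GAC
residue 6: T codons sorted = ACA,ACC,ACG,ACU -> pick first = ACA
residue 7: G codons sorted = GGA,GGC,GGG,GGU -> pick first = GGA
terminator: stop codons sorted = UAA,UAG,UGA -> pick first = UAA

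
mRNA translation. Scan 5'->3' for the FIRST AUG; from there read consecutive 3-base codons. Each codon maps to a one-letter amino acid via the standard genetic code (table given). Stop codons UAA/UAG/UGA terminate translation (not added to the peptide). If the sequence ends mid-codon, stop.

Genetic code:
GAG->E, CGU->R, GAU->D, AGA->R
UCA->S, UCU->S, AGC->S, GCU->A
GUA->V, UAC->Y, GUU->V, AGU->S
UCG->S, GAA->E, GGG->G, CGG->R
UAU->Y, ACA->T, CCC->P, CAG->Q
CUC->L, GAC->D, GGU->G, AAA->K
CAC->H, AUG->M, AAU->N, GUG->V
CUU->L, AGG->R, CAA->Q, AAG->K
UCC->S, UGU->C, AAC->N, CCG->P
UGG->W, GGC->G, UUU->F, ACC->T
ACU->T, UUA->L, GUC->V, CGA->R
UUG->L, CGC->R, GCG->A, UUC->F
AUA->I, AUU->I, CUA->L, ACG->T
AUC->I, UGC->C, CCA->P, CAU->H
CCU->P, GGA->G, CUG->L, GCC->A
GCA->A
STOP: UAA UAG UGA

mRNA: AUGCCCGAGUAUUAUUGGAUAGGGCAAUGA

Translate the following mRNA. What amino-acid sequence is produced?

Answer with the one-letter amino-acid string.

start AUG at pos 0
pos 0: AUG -> M; peptide=M
pos 3: CCC -> P; peptide=MP
pos 6: GAG -> E; peptide=MPE
pos 9: UAU -> Y; peptide=MPEY
pos 12: UAU -> Y; peptide=MPEYY
pos 15: UGG -> W; peptide=MPEYYW
pos 18: AUA -> I; peptide=MPEYYWI
pos 21: GGG -> G; peptide=MPEYYWIG
pos 24: CAA -> Q; peptide=MPEYYWIGQ
pos 27: UGA -> STOP

Answer: MPEYYWIGQ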